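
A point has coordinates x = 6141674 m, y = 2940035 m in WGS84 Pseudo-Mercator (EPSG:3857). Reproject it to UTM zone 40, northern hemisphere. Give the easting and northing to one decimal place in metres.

E 316264.2 m, N 2824046.7 m

Web Mercator inverse (R = 6378137 m) → φ = 25.52229966°, λ = 55.17159624°.
UTM 40N forward: E = 316264.172 m, N = 2824046.712 m.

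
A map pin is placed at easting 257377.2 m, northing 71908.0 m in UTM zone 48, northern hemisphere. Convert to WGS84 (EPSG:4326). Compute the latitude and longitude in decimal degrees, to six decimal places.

lat 0.650100°, lon 102.820000°

Zone 48N: λ₀ = 105°, k₀ = 0.9996, false easting 500000 m.
Meridian distance M = (N − FN)/k₀ = 71936.8 m.
Inverse transverse Mercator on WGS84 gives φ = 0.65009997°, λ = 102.82000032°.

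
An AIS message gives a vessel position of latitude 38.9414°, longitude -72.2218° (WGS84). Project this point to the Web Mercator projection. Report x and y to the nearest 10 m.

Web Mercator is spherical with R = a = 6378137 m.
x = R·λ = 6378137 × -1.260508202 = -8039694.000 m.
y = R·ln tan(π/4 + φ/2) = 6378137 × 0.738974578 = 4713281.098 m.

x -8039690 m, y 4713280 m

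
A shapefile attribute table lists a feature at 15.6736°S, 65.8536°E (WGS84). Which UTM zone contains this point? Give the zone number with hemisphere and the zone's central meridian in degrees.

UTM zone = ⌊(λ + 180)/6⌋ + 1; 65.8536° ∈ [60°, 66°) → zone 41.
Hemisphere: S (φ < 0).
Central meridian λ₀ = 6×41 − 183 = 63°.

Zone 41S, central meridian 63°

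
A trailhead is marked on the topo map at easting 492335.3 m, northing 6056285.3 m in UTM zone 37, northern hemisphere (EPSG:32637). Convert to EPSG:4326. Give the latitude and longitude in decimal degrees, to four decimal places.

lat 54.6539°, lon 38.8812°

Zone 37N: λ₀ = 39°, k₀ = 0.9996, false easting 500000 m.
Meridian distance M = (N − FN)/k₀ = 6058708.8 m.
Inverse transverse Mercator on WGS84 gives φ = 54.65389960°, λ = 38.88120052°.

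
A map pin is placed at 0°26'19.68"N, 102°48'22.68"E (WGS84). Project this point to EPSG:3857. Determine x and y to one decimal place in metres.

x 11444345.0 m, y 48847.5 m

Web Mercator is spherical with R = a = 6378137 m.
x = R·λ = 6378137 × 1.794308427 = 11444344.966 m.
y = R·ln tan(π/4 + φ/2) = 6378137 × 0.007658580 = 48847.470 m.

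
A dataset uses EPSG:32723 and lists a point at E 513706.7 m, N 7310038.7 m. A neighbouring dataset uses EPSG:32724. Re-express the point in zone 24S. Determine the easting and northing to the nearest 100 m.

UTM 23S → geographic: φ = -24.32269974°, λ = -44.86489993°.
UTM 24S (λ₀ = -39°) forward: E = -95720.258 m, N = 7297457.859 m.

E -95700 m, N 7297500 m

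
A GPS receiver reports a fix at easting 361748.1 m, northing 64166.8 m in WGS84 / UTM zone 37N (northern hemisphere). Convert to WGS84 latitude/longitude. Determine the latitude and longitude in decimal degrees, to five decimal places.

Zone 37N: λ₀ = 39°, k₀ = 0.9996, false easting 500000 m.
Meridian distance M = (N − FN)/k₀ = 64192.5 m.
Inverse transverse Mercator on WGS84 gives φ = 0.58039958°, λ = 37.75759977°.

lat 0.58040°, lon 37.75760°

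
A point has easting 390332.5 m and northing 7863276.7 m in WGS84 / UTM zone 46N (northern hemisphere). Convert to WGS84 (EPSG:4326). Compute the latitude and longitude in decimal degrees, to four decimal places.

lat 70.8491°, lon 90.0037°

Zone 46N: λ₀ = 93°, k₀ = 0.9996, false easting 500000 m.
Meridian distance M = (N − FN)/k₀ = 7866423.3 m.
Inverse transverse Mercator on WGS84 gives φ = 70.84910033°, λ = 90.00370107°.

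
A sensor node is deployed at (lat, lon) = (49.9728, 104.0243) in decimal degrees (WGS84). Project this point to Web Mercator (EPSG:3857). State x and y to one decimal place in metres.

x 11579932.1 m, y 6441566.6 m

Web Mercator is spherical with R = a = 6378137 m.
x = R·λ = 6378137 × 1.815566537 = 11579932.106 m.
y = R·ln tan(π/4 + φ/2) = 6378137 × 1.009944849 = 6441566.612 m.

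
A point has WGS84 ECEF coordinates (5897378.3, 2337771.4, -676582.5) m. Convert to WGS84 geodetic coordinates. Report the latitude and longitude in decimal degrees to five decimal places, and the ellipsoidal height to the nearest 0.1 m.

lat -6.12840°, lon 21.62380°, h 1917.4 m

λ = atan2(Y, X) = 21.62379976°; p = √(X²+Y²) = 6343835.3 m.
Bowring's method on WGS84 (a = 6378137 m, b = 6356752.314 m) gives φ = -6.12839982°, h = 1917.387 m.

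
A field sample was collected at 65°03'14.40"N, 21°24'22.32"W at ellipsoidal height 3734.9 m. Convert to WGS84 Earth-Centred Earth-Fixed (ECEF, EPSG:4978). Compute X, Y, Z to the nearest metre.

WGS84: a = 6378137 m, e² = 0.006694380; N(φ) = a/√(1−e²sin²φ) = 6395760.982 m.
X = (N+h)·cosφ·cosλ = 2512884.137 m; Y = (N+h)·cosφ·sinλ = -985102.220 m; Z = (N(1−e²)+h)·sinφ = 5763638.150 m.

X 2512884 m, Y -985102 m, Z 5763638 m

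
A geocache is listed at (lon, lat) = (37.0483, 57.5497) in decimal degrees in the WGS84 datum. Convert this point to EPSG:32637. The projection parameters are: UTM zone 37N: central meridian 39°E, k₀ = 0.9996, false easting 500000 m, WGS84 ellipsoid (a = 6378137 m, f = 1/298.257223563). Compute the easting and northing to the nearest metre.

Zone 37 central meridian λ₀ = 6×37 − 183 = 39°; Δλ = -1.9517°.
Transverse Mercator on WGS84 with k₀ = 0.9996 gives E = 383201.524 m, N = 6380257.587 m.

E 383202 m, N 6380258 m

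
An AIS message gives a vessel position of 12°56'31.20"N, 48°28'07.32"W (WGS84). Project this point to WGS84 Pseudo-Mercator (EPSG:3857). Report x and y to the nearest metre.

Web Mercator is spherical with R = a = 6378137 m.
x = R·λ = 6378137 × -0.845938399 = -5395511.003 m.
y = R·ln tan(π/4 + φ/2) = 6378137 × 0.227826195 = 1453106.681 m.

x -5395511 m, y 1453107 m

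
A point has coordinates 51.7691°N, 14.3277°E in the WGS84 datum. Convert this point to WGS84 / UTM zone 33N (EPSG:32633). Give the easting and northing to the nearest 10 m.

Zone 33 central meridian λ₀ = 6×33 − 183 = 15°; Δλ = -0.6723°.
Transverse Mercator on WGS84 with k₀ = 0.9996 gives E = 453609.406 m, N = 5735571.164 m.

E 453610 m, N 5735570 m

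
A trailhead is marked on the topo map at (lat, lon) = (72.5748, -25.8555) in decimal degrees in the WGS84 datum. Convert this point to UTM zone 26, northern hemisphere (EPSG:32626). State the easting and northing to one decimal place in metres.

E 538252.2 m, N 8053413.0 m

Zone 26 central meridian λ₀ = 6×26 − 183 = -27°; Δλ = +1.1445°.
Transverse Mercator on WGS84 with k₀ = 0.9996 gives E = 538252.198 m, N = 8053413.043 m.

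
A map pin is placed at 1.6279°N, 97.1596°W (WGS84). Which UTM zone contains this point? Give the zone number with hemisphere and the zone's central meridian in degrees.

Zone 14N, central meridian -99°

UTM zone = ⌊(λ + 180)/6⌋ + 1; -97.1596° ∈ [-102°, -96°) → zone 14.
Hemisphere: N (φ ≥ 0).
Central meridian λ₀ = 6×14 − 183 = -99°.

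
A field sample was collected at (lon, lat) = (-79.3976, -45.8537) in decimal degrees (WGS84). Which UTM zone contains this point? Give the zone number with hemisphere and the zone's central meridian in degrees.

UTM zone = ⌊(λ + 180)/6⌋ + 1; -79.3976° ∈ [-84°, -78°) → zone 17.
Hemisphere: S (φ < 0).
Central meridian λ₀ = 6×17 − 183 = -81°.

Zone 17S, central meridian -81°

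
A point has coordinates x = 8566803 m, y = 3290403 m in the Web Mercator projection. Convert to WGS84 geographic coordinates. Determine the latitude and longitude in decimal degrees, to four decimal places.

lat 28.3281°, lon 76.9569°

R = 6378137 m. λ = x/R = 76.95690071°.
φ = 2·arctan(exp(y/R)) − 90° = 2·arctan(1.67513) − 90° = 28.32809981°.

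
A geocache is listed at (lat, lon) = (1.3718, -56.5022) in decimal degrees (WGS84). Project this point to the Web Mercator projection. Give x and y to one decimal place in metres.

x -6289796.1 m, y 152722.7 m

Web Mercator is spherical with R = a = 6378137 m.
x = R·λ = 6378137 × -0.986149425 = -6289796.133 m.
y = R·ln tan(π/4 + φ/2) = 6378137 × 0.023944714 = 152722.669 m.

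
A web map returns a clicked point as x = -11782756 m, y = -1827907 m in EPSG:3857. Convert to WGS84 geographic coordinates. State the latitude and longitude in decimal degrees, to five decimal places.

R = 6378137 m. λ = x/R = -105.84629804°.
φ = 2·arctan(exp(y/R)) − 90° = 2·arctan(0.75082) − 90° = -16.20009892°.

lat -16.20010°, lon -105.84630°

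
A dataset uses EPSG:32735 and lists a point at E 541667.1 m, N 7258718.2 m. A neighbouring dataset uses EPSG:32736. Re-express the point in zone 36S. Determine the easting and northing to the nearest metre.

UTM 35S → geographic: φ = -24.78570010°, λ = 27.41220026°.
UTM 36S (λ₀ = 33°) forward: E = -65422.440 m, N = 7247197.712 m.

E -65422 m, N 7247198 m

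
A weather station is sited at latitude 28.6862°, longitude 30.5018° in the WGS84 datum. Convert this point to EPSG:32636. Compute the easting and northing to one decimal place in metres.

Zone 36 central meridian λ₀ = 6×36 − 183 = 33°; Δλ = -2.4982°.
Transverse Mercator on WGS84 with k₀ = 0.9996 gives E = 255902.227 m, N = 3175775.525 m.

E 255902.2 m, N 3175775.5 m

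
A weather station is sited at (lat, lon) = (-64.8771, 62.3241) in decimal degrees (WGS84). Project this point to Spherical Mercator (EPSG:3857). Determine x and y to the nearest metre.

x 6937887 m, y -9576073 m

Web Mercator is spherical with R = a = 6378137 m.
x = R·λ = 6378137 × 1.087760748 = 6937887.076 m.
y = R·ln tan(π/4 + φ/2) = 6378137 × -1.501390346 = -9576073.319 m.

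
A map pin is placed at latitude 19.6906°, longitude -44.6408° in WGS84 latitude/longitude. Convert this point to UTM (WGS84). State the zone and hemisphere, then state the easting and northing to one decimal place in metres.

Longitude -44.6408° lies in the 6° band [-48°, -42°), giving zone 23; latitude is north of the equator, so 23N.
Zone 23 central meridian λ₀ = 6×23 − 183 = -45°; Δλ = +0.3592°.
Transverse Mercator on WGS84 with k₀ = 0.9996 gives E = 537647.257 m, N = 2177283.459 m.

Zone 23N: E 537647.3 m, N 2177283.5 m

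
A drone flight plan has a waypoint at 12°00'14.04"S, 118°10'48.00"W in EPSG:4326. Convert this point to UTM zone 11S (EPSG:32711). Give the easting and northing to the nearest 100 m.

Zone 11 central meridian λ₀ = 6×11 − 183 = -117°; Δλ = -1.1800°.
Transverse Mercator on WGS84 with k₀ = 0.9996 gives E = 371539.769 m, N = 8672739.965 m.

E 371500 m, N 8672700 m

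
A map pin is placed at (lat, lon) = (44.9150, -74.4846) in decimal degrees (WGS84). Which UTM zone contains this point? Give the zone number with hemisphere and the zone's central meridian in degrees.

Zone 18N, central meridian -75°

UTM zone = ⌊(λ + 180)/6⌋ + 1; -74.4846° ∈ [-78°, -72°) → zone 18.
Hemisphere: N (φ ≥ 0).
Central meridian λ₀ = 6×18 − 183 = -75°.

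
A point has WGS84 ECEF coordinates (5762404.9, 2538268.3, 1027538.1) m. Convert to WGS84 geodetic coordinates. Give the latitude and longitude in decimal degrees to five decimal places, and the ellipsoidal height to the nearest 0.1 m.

λ = atan2(Y, X) = 23.77289959°; p = √(X²+Y²) = 6296675.0 m.
Bowring's method on WGS84 (a = 6378137 m, b = 6356752.314 m) gives φ = 9.32960017°, h = 2385.224 m.

lat 9.32960°, lon 23.77290°, h 2385.2 m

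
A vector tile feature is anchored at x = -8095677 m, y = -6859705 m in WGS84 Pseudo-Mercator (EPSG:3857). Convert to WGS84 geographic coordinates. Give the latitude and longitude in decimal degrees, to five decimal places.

R = 6378137 m. λ = x/R = -72.72470384°.
φ = 2·arctan(exp(y/R)) − 90° = 2·arctan(0.34113) − 90° = -52.32829793°.

lat -52.32830°, lon -72.72470°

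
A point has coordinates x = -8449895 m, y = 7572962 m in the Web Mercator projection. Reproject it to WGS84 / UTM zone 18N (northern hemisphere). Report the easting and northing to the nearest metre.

E 443559 m, N 6214575 m

Web Mercator inverse (R = 6378137 m) → φ = 56.07300182°, λ = -75.90669828°.
UTM 18N forward: E = 443558.737 m, N = 6214575.109 m.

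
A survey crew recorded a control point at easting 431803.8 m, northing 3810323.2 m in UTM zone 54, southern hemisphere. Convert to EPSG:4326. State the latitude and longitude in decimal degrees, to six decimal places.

lat -55.847800°, lon 139.910801°

Zone 54S: λ₀ = 141°, k₀ = 0.9996, false easting 500000 m, false northing 10000000 m.
Meridian distance M = (N − FN)/k₀ = -6192153.7 m.
Inverse transverse Mercator on WGS84 gives φ = -55.84779999°, λ = 139.91080051°.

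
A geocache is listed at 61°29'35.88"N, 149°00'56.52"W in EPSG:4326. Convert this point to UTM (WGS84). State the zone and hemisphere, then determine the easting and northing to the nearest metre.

Zone 6N: E 392686 m, N 6819394 m

Longitude -149.0157° lies in the 6° band [-150°, -144°), giving zone 6; latitude is north of the equator, so 6N.
Zone 6 central meridian λ₀ = 6×6 − 183 = -147°; Δλ = -2.0157°.
Transverse Mercator on WGS84 with k₀ = 0.9996 gives E = 392685.975 m, N = 6819394.435 m.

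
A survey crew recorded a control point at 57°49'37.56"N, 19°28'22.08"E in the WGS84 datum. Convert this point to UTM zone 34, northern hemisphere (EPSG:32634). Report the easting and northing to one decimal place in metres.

E 409298.4 m, N 6410484.2 m

Zone 34 central meridian λ₀ = 6×34 − 183 = 21°; Δλ = -1.5272°.
Transverse Mercator on WGS84 with k₀ = 0.9996 gives E = 409298.354 m, N = 6410484.217 m.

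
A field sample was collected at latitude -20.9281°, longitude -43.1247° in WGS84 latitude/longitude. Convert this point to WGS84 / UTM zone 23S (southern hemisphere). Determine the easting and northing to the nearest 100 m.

Zone 23 central meridian λ₀ = 6×23 − 183 = -45°; Δλ = +1.8753°.
Transverse Mercator on WGS84 with k₀ = 0.9996 gives E = 695016.998 m, N = 7684669.435 m.

E 695000 m, N 7684700 m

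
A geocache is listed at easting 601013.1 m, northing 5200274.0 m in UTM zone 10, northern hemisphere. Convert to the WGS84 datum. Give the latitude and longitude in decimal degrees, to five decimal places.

lat 46.94830°, lon -121.67260°

Zone 10N: λ₀ = -123°, k₀ = 0.9996, false easting 500000 m.
Meridian distance M = (N − FN)/k₀ = 5202354.9 m.
Inverse transverse Mercator on WGS84 gives φ = 46.94829981°, λ = -121.67259937°.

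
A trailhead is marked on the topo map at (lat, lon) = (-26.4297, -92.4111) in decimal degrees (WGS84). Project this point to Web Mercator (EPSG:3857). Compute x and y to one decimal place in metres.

Web Mercator is spherical with R = a = 6378137 m.
x = R·λ = 6378137 × -1.612877960 = -10287156.596 m.
y = R·ln tan(π/4 + φ/2) = 6378137 × -0.478572223 = -3052399.203 m.

x -10287156.6 m, y -3052399.2 m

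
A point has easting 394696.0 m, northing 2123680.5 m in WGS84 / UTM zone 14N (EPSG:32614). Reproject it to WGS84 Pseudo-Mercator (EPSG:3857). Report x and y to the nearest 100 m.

Unproject from UTM 14N (λ₀ = -99°) → φ = 19.20379976°, λ = -100.00169969°.
Web Mercator (R = 6378137 m): x = -11132138.287 m, y = 2178944.791 m.

x -11132100 m, y 2178900 m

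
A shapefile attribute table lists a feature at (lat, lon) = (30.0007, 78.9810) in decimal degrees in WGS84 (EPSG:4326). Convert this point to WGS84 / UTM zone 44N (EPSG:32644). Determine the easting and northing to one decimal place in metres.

Zone 44 central meridian λ₀ = 6×44 − 183 = 81°; Δλ = -2.0190°.
Transverse Mercator on WGS84 with k₀ = 0.9996 gives E = 305253.189 m, N = 3320579.035 m.

E 305253.2 m, N 3320579.0 m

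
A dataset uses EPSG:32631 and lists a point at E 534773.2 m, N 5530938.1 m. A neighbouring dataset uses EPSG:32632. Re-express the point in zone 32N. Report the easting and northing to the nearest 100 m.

UTM 31N → geographic: φ = 49.92979995°, λ = 3.48450054°.
UTM 32N (λ₀ = 9°) forward: E = 104249.903 m, N = 5545423.024 m.

E 104200 m, N 5545400 m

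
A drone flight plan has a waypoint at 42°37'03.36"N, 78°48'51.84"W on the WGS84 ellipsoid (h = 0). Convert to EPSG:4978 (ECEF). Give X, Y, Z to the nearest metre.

X 911902 m, Y -4611524 m, Z 4296337 m

WGS84: a = 6378137 m, e² = 0.006694380; N(φ) = a/√(1−e²sin²φ) = 6387947.329 m.
X = (N+h)·cosφ·cosλ = 911901.945 m; Y = (N+h)·cosφ·sinλ = -4611523.935 m; Z = (N(1−e²)+h)·sinφ = 4296337.085 m.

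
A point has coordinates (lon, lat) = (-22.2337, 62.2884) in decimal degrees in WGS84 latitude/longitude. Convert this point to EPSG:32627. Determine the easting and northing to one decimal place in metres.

Zone 27 central meridian λ₀ = 6×27 − 183 = -21°; Δλ = -1.2337°.
Transverse Mercator on WGS84 with k₀ = 0.9996 gives E = 435996.586 m, N = 6906918.933 m.

E 435996.6 m, N 6906918.9 m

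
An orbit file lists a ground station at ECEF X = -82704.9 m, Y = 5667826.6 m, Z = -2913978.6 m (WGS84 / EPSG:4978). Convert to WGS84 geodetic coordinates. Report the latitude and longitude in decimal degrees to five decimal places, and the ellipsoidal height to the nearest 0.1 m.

λ = atan2(Y, X) = 90.83600042°; p = √(X²+Y²) = 5668430.0 m.
Bowring's method on WGS84 (a = 6378137 m, b = 6356752.314 m) gives φ = -27.36319988°, h = -81.075 m.

lat -27.36320°, lon 90.83600°, h -81.1 m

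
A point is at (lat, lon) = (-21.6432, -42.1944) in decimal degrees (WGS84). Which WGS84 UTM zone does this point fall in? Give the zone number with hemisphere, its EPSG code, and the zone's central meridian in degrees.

Zone 23S (EPSG:32723), central meridian -45°

UTM zone = ⌊(λ + 180)/6⌋ + 1; -42.1944° ∈ [-48°, -42°) → zone 23.
Hemisphere: S (φ < 0).
Central meridian λ₀ = 6×23 − 183 = -45°.
EPSG code: 32723.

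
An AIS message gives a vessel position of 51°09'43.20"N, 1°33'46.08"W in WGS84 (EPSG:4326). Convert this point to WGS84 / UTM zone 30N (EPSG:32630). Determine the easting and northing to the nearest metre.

Zone 30 central meridian λ₀ = 6×30 − 183 = -3°; Δλ = +1.4372°.
Transverse Mercator on WGS84 with k₀ = 0.9996 gives E = 600493.920 m, N = 5668821.988 m.

E 600494 m, N 5668822 m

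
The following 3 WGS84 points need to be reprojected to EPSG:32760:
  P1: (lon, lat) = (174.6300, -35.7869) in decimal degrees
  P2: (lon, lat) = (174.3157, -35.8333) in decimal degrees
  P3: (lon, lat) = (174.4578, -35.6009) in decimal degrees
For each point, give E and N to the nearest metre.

UTM zone 60S: λ₀ = 177°, k₀ = 0.9996.
P1 (-35.7869°, 174.6300°) → (285804.876, 6037095.617) m.
P2 (-35.8333°, 174.3157°) → (257534.157, 6031214.247) m.
P3 (-35.6009°, 174.4578°) → (269704.131, 6057340.772) m.

P1: E 285805 m, N 6037096 m; P2: E 257534 m, N 6031214 m; P3: E 269704 m, N 6057341 m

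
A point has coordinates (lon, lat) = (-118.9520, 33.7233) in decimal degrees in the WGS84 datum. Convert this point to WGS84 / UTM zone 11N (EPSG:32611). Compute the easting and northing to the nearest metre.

Zone 11 central meridian λ₀ = 6×11 − 183 = -117°; Δλ = -1.9520°.
Transverse Mercator on WGS84 with k₀ = 0.9996 gives E = 319141.126 m, N = 3733187.539 m.

E 319141 m, N 3733188 m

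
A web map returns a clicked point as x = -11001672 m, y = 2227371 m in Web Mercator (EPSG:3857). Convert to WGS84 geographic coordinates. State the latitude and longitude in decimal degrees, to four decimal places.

R = 6378137 m. λ = x/R = -98.82970108°.
φ = 2·arctan(exp(y/R)) − 90° = 2·arctan(1.41796) − 90° = 19.61409685°.

lat 19.6141°, lon -98.8297°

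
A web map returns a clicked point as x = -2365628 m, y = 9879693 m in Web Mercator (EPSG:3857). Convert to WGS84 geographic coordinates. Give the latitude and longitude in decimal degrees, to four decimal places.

R = 6378137 m. λ = x/R = -21.25079789°.
φ = 2·arctan(exp(y/R)) − 90° = 2·arctan(4.70673) − 90° = 66.01040056°.

lat 66.0104°, lon -21.2508°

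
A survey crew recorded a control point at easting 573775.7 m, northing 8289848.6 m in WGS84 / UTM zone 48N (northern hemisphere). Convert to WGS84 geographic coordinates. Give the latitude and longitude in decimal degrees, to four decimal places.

Zone 48N: λ₀ = 105°, k₀ = 0.9996, false easting 500000 m.
Meridian distance M = (N − FN)/k₀ = 8293165.9 m.
Inverse transverse Mercator on WGS84 gives φ = 74.68349992°, λ = 107.50280101°.

lat 74.6835°, lon 107.5028°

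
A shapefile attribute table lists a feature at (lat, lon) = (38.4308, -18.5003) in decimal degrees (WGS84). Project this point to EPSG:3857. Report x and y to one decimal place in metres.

x -2059444.0 m, y 4640463.4 m

Web Mercator is spherical with R = a = 6378137 m.
x = R·λ = 6378137 × -0.322891148 = -2059443.976 m.
y = R·ln tan(π/4 + φ/2) = 6378137 × 0.727557818 = 4640463.436 m.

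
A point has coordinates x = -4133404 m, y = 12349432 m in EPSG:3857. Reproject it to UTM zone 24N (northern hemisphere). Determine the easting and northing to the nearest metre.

E 558950 m, N 8166495 m

Web Mercator inverse (R = 6378137 m) → φ = 73.58350008°, λ = -37.13099989°.
UTM 24N forward: E = 558949.907 m, N = 8166495.150 m.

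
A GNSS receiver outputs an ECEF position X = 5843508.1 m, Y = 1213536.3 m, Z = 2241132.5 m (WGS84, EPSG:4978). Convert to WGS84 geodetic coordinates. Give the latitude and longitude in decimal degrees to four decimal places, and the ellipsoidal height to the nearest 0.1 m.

lat 20.7088°, lon 11.7320°, h -380.0 m

λ = atan2(Y, X) = 11.73199961°; p = √(X²+Y²) = 5968187.1 m.
Bowring's method on WGS84 (a = 6378137 m, b = 6356752.314 m) gives φ = 20.70879951°, h = -379.990 m.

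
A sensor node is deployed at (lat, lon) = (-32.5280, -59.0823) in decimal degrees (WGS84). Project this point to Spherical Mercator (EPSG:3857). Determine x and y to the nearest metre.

Web Mercator is spherical with R = a = 6378137 m.
x = R·λ = 6378137 × -1.031180665 = -6577011.551 m.
y = R·ln tan(π/4 + φ/2) = 6378137 × -0.600930984 = -3832820.141 m.

x -6577012 m, y -3832820 m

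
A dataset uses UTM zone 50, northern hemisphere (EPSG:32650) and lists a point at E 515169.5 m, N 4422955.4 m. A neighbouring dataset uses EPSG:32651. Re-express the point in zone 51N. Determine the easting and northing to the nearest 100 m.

E 2500 m, N 4439200 m

UTM 50N → geographic: φ = 39.95660036°, λ = 117.17760023°.
UTM 51N (λ₀ = 123°) forward: E = 2536.418 m, N = 4439203.491 m.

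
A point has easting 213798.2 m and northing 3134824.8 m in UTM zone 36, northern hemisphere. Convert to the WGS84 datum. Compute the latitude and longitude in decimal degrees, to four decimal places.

Zone 36N: λ₀ = 33°, k₀ = 0.9996, false easting 500000 m.
Meridian distance M = (N − FN)/k₀ = 3136079.2 m.
Inverse transverse Mercator on WGS84 gives φ = 28.30840020°, λ = 30.08149952°.

lat 28.3084°, lon 30.0815°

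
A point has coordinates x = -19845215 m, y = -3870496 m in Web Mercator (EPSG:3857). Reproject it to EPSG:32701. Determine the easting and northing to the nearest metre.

E 380865 m, N 6368737 m

Web Mercator inverse (R = 6378137 m) → φ = -32.81290137°, λ = -178.27259951°.
UTM 1S forward: E = 380864.703 m, N = 6368737.483 m.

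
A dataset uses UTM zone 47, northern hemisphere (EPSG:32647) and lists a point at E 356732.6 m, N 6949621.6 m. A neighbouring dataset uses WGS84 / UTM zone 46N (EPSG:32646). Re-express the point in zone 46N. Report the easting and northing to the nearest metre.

E 664206 m, N 6950596 m

UTM 47N → geographic: φ = 62.64930034°, λ = 96.20440082°.
UTM 46N (λ₀ = 93°) forward: E = 664205.626 m, N = 6950596.260 m.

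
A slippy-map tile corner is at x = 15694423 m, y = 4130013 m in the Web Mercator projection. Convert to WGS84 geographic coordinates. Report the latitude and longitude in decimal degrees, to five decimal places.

lat 34.75040°, lon 140.98540°

R = 6378137 m. λ = x/R = 140.98540056°.
φ = 2·arctan(exp(y/R)) − 90° = 2·arctan(1.91081) − 90° = 34.75039983°.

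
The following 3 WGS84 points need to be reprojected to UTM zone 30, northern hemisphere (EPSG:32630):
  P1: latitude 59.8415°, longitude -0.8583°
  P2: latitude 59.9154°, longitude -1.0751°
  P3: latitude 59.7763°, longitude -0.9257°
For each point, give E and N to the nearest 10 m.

UTM zone 30N: λ₀ = -3°, k₀ = 0.9996.
P1 (59.8415°, -0.8583°) → (620016.182, 6635699.419) m.
P2 (59.9154°, -1.0751°) → (607630.397, 6643554.172) m.
P3 (59.7763°, -0.9257°) → (616467.303, 6628320.629) m.

P1: E 620020 m, N 6635700 m; P2: E 607630 m, N 6643550 m; P3: E 616470 m, N 6628320 m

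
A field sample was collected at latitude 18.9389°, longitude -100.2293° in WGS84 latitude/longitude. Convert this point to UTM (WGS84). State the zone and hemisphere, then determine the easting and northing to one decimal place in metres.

Longitude -100.2293° lies in the 6° band [-102°, -96°), giving zone 14; latitude is north of the equator, so 14N.
Zone 14 central meridian λ₀ = 6×14 − 183 = -99°; Δλ = -1.2293°.
Transverse Mercator on WGS84 with k₀ = 0.9996 gives E = 370561.265 m, N = 2094517.618 m.

Zone 14N: E 370561.3 m, N 2094517.6 m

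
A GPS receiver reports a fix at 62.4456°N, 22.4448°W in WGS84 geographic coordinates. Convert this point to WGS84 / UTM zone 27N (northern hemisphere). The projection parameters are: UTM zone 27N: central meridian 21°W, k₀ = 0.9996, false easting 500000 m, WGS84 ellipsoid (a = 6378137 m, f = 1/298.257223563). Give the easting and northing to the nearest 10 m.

E 425440 m, N 6924660 m

Zone 27 central meridian λ₀ = 6×27 − 183 = -21°; Δλ = -1.4448°.
Transverse Mercator on WGS84 with k₀ = 0.9996 gives E = 425437.360 m, N = 6924655.575 m.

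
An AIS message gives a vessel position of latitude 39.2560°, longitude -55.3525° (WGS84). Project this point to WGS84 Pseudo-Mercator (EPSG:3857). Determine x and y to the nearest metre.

x -6161812 m, y 4758408 m

Web Mercator is spherical with R = a = 6378137 m.
x = R·λ = 6378137 × -0.966083374 = -6161812.114 m.
y = R·ln tan(π/4 + φ/2) = 6378137 × 0.746049826 = 4758407.997 m.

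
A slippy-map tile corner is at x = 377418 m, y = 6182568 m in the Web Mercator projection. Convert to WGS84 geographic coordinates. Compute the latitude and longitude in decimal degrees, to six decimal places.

lat 48.453098°, lon 3.390404°

R = 6378137 m. λ = x/R = 3.39040358°.
φ = 2·arctan(exp(y/R)) − 90° = 2·arctan(2.63620) − 90° = 48.45309822°.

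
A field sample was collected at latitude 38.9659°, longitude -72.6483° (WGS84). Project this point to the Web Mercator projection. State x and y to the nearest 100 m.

Web Mercator is spherical with R = a = 6378137 m.
x = R·λ = 6378137 × -1.267952031 = -8087171.763 m.
y = R·ln tan(π/4 + φ/2) = 6378137 × 0.739524444 = 4716788.217 m.

x -8087200 m, y 4716800 m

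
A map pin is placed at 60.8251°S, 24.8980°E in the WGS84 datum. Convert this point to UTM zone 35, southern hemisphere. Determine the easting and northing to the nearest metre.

Zone 35 central meridian λ₀ = 6×35 − 183 = 27°; Δλ = -2.1020°.
Transverse Mercator on WGS84 with k₀ = 0.9996 gives E = 385700.470 m, N = 3254862.593 m.

E 385700 m, N 3254863 m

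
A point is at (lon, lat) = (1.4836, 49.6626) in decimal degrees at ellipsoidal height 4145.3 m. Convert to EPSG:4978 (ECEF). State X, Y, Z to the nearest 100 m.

X 4137800 m, Y 107200 m, Z 4841700 m

WGS84: a = 6378137 m, e² = 0.006694380; N(φ) = a/√(1−e²sin²φ) = 6390577.380 m.
X = (N+h)·cosφ·cosλ = 4137836.338 m; Y = (N+h)·cosφ·sinλ = 107167.865 m; Z = (N(1−e²)+h)·sinφ = 4841742.003 m.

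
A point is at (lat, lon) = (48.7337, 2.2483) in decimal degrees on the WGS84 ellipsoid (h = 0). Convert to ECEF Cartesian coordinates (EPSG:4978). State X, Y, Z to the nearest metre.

X 4211496 m, Y 165345 m, Z 4771078 m

WGS84: a = 6378137 m, e² = 0.006694380; N(φ) = a/√(1−e²sin²φ) = 6390233.011 m.
X = (N+h)·cosφ·cosλ = 4211495.525 m; Y = (N+h)·cosφ·sinλ = 165344.959 m; Z = (N(1−e²)+h)·sinφ = 4771078.040 m.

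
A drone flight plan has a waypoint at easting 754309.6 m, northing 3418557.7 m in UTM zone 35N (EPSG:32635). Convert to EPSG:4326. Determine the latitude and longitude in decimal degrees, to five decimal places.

lat 30.87300°, lon 29.65990°

Zone 35N: λ₀ = 27°, k₀ = 0.9996, false easting 500000 m.
Meridian distance M = (N − FN)/k₀ = 3419925.7 m.
Inverse transverse Mercator on WGS84 gives φ = 30.87299993°, λ = 29.65989956°.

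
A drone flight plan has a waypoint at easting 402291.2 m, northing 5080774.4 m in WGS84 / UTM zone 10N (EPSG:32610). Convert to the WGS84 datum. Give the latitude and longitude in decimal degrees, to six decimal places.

Zone 10N: λ₀ = -123°, k₀ = 0.9996, false easting 500000 m.
Meridian distance M = (N − FN)/k₀ = 5082807.5 m.
Inverse transverse Mercator on WGS84 gives φ = 45.87360022°, λ = -124.25899998°.

lat 45.873600°, lon -124.259000°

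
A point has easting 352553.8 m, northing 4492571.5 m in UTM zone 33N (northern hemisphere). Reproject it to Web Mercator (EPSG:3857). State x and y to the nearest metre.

Unproject from UTM 33N (λ₀ = 15°) → φ = 40.57079964°, λ = 13.25809965°.
Web Mercator (R = 6378137 m): x = 1475884.902 m, y = 4949239.352 m.

x 1475885 m, y 4949239 m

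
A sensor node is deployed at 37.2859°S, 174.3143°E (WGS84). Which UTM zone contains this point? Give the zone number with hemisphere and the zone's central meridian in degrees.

Zone 60S, central meridian 177°

UTM zone = ⌊(λ + 180)/6⌋ + 1; 174.3143° ∈ [174°, 180°) → zone 60.
Hemisphere: S (φ < 0).
Central meridian λ₀ = 6×60 − 183 = 177°.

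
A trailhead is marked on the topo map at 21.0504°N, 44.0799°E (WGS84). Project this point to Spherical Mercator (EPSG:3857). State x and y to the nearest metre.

Web Mercator is spherical with R = a = 6378137 m.
x = R·λ = 6378137 × 0.769339389 = 4906952.022 m.
y = R·ln tan(π/4 + φ/2) = 6378137 × 0.375954493 = 2397889.265 m.

x 4906952 m, y 2397889 m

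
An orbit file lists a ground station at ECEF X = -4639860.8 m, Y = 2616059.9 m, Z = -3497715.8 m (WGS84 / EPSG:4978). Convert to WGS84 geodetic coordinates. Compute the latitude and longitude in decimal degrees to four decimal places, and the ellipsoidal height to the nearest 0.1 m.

lat -33.4680°, lon 150.5847°, h 619.7 m

λ = atan2(Y, X) = 150.58469939°; p = √(X²+Y²) = 5326544.6 m.
Bowring's method on WGS84 (a = 6378137 m, b = 6356752.314 m) gives φ = -33.46799977°, h = 619.659 m.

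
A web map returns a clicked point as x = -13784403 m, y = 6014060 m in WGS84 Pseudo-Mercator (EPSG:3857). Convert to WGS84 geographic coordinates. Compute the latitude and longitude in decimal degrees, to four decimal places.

R = 6378137 m. λ = x/R = -123.82739897°.
φ = 2·arctan(exp(y/R)) − 90° = 2·arctan(2.56746) − 90° = 47.43920198°.

lat 47.4392°, lon -123.8274°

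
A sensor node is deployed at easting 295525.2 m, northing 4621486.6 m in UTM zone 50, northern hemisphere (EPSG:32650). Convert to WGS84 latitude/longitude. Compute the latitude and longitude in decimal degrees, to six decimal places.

lat 41.718900°, lon 114.541900°

Zone 50N: λ₀ = 117°, k₀ = 0.9996, false easting 500000 m.
Meridian distance M = (N − FN)/k₀ = 4623335.9 m.
Inverse transverse Mercator on WGS84 gives φ = 41.71889967°, λ = 114.54189957°.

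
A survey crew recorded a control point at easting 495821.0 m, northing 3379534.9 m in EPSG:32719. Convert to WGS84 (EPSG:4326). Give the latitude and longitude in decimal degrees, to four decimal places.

lat -59.7221°, lon -69.0743°

Zone 19S: λ₀ = -69°, k₀ = 0.9996, false easting 500000 m, false northing 10000000 m.
Meridian distance M = (N − FN)/k₀ = -6623114.3 m.
Inverse transverse Mercator on WGS84 gives φ = -59.72210002°, λ = -69.07430020°.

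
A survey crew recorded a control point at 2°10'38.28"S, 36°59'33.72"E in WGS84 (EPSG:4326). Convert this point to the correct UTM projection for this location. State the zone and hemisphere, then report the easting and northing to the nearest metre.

Zone 37S: E 276752 m, N 9759193 m

Longitude 36.9927° lies in the 6° band [36°, 42°), giving zone 37; latitude is south of the equator, so 37S.
Zone 37 central meridian λ₀ = 6×37 − 183 = 39°; Δλ = -2.0073°.
Transverse Mercator on WGS84 with k₀ = 0.9996 gives E = 276752.097 m, N = 9759193.149 m.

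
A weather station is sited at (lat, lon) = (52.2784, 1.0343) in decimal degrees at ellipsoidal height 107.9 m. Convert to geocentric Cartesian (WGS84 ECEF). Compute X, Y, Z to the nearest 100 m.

X 3909900 m, Y 70600 m, Z 5021900 m

WGS84: a = 6378137 m, e² = 0.006694380; N(φ) = a/√(1−e²sin²φ) = 6391536.430 m.
X = (N+h)·cosφ·cosλ = 3909932.432 m; Y = (N+h)·cosφ·sinλ = 70589.535 m; Z = (N(1−e²)+h)·sinφ = 5021901.007 m.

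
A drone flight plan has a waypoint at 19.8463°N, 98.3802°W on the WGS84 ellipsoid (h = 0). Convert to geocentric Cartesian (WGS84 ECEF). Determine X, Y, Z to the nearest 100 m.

X -874700 m, Y -5937600 m, Z 2151700 m

WGS84: a = 6378137 m, e² = 0.006694380; N(φ) = a/√(1−e²sin²φ) = 6380599.070 m.
X = (N+h)·cosφ·cosλ = -874685.116 m; Y = (N+h)·cosφ·sinλ = -5937553.527 m; Z = (N(1−e²)+h)·sinφ = 2151700.036 m.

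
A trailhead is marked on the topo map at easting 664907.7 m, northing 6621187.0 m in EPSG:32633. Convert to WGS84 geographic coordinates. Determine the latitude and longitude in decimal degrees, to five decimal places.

Zone 33N: λ₀ = 15°, k₀ = 0.9996, false easting 500000 m.
Meridian distance M = (N − FN)/k₀ = 6623836.5 m.
Inverse transverse Mercator on WGS84 gives φ = 59.69589989°, λ = 17.93029939°.

lat 59.69590°, lon 17.93030°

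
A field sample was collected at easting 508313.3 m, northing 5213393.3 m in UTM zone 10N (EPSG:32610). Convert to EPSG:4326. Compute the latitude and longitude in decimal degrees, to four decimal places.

Zone 10N: λ₀ = -123°, k₀ = 0.9996, false easting 500000 m.
Meridian distance M = (N − FN)/k₀ = 5215479.5 m.
Inverse transverse Mercator on WGS84 gives φ = 47.07399971°, λ = -122.89049999°.

lat 47.0740°, lon -122.8905°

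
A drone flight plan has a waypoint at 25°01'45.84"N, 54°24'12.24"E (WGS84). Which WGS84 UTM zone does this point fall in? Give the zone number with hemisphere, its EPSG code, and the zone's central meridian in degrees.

UTM zone = ⌊(λ + 180)/6⌋ + 1; 54.4034° ∈ [54°, 60°) → zone 40.
Hemisphere: N (φ ≥ 0).
Central meridian λ₀ = 6×40 − 183 = 57°.
EPSG code: 32640.

Zone 40N (EPSG:32640), central meridian 57°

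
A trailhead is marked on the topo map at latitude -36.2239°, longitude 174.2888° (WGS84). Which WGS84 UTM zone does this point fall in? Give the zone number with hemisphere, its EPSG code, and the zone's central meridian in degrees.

Zone 60S (EPSG:32760), central meridian 177°

UTM zone = ⌊(λ + 180)/6⌋ + 1; 174.2888° ∈ [174°, 180°) → zone 60.
Hemisphere: S (φ < 0).
Central meridian λ₀ = 6×60 − 183 = 177°.
EPSG code: 32760.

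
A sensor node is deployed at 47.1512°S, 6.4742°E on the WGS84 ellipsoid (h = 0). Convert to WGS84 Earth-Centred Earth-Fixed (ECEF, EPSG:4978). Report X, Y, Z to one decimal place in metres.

WGS84: a = 6378137 m, e² = 0.006694380; N(φ) = a/√(1−e²sin²φ) = 6389643.280 m.
X = (N+h)·cosφ·cosλ = 4317667.430 m; Y = (N+h)·cosφ·sinλ = 489966.704 m; Z = (N(1−e²)+h)·sinφ = -4653212.438 m.

X 4317667.4 m, Y 489966.7 m, Z -4653212.4 m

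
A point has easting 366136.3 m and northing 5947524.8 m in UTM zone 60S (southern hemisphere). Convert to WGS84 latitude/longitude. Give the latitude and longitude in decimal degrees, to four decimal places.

lat -36.6084°, lon 175.5032°

Zone 60S: λ₀ = 177°, k₀ = 0.9996, false easting 500000 m, false northing 10000000 m.
Meridian distance M = (N − FN)/k₀ = -4054096.8 m.
Inverse transverse Mercator on WGS84 gives φ = -36.60839995°, λ = 175.50319968°.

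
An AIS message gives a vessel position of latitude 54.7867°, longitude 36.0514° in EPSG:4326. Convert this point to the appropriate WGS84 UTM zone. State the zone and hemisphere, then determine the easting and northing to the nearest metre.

Longitude 36.0514° lies in the 6° band [36°, 42°), giving zone 37; latitude is north of the equator, so 37N.
Zone 37 central meridian λ₀ = 6×37 − 183 = 39°; Δλ = -2.9486°.
Transverse Mercator on WGS84 with k₀ = 0.9996 gives E = 310411.120 m, N = 6075043.194 m.

Zone 37N: E 310411 m, N 6075043 m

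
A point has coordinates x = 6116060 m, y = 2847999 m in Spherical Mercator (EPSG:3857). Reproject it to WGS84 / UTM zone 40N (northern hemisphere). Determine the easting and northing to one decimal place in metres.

E 291869.8 m, N 2741479.7 m

Web Mercator inverse (R = 6378137 m) → φ = 24.77390178°, λ = 54.94150177°.
UTM 40N forward: E = 291869.770 m, N = 2741479.749 m.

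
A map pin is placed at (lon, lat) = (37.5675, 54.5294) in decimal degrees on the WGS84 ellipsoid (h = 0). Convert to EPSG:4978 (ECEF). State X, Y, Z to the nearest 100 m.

WGS84: a = 6378137 m, e² = 0.006694380; N(φ) = a/√(1−e²sin²φ) = 6392344.355 m.
X = (N+h)·cosφ·cosλ = 2940188.585 m; Y = (N+h)·cosφ·sinλ = 2261594.331 m; Z = (N(1−e²)+h)·sinφ = 5171159.792 m.

X 2940200 m, Y 2261600 m, Z 5171200 m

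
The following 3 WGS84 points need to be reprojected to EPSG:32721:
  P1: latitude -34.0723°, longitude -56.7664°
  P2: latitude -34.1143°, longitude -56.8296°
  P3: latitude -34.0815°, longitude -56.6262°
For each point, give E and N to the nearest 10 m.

UTM zone 21S: λ₀ = -57°, k₀ = 0.9996.
P1 (-34.0723°, -56.7664°) → (521554.182, 6229802.878) m.
P2 (-34.1143°, -56.8296°) → (515714.971, 6225157.441) m.
P3 (-34.0815°, -56.6262°) → (534486.709, 6228744.364) m.

P1: E 521550 m, N 6229800 m; P2: E 515710 m, N 6225160 m; P3: E 534490 m, N 6228740 m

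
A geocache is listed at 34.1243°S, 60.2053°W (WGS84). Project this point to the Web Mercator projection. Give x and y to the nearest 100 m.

x -6702000 m, y -4045500 m

Web Mercator is spherical with R = a = 6378137 m.
x = R·λ = 6378137 × -1.050780712 = -6702023.339 m.
y = R·ln tan(π/4 + φ/2) = 6378137 × -0.634276861 = -4045504.716 m.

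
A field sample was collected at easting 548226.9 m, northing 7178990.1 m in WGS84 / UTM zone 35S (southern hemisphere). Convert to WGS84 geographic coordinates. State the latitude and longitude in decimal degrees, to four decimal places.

Zone 35S: λ₀ = 27°, k₀ = 0.9996, false easting 500000 m, false northing 10000000 m.
Meridian distance M = (N − FN)/k₀ = -2822138.8 m.
Inverse transverse Mercator on WGS84 gives φ = -25.50549979°, λ = 27.47989985°.

lat -25.5055°, lon 27.4799°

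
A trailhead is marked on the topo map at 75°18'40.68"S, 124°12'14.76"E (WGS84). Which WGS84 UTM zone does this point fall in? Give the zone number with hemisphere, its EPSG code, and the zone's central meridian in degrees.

Zone 51S (EPSG:32751), central meridian 123°

UTM zone = ⌊(λ + 180)/6⌋ + 1; 124.2041° ∈ [120°, 126°) → zone 51.
Hemisphere: S (φ < 0).
Central meridian λ₀ = 6×51 − 183 = 123°.
EPSG code: 32751.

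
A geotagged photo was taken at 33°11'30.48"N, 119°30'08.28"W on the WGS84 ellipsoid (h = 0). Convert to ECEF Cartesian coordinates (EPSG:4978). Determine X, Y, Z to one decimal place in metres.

X -2631136.6 m, Y -4650082.6 m, Z 3471779.3 m

WGS84: a = 6378137 m, e² = 0.006694380; N(φ) = a/√(1−e²sin²φ) = 6384544.769 m.
X = (N+h)·cosφ·cosλ = -2631136.562 m; Y = (N+h)·cosφ·sinλ = -4650082.577 m; Z = (N(1−e²)+h)·sinφ = 3471779.251 m.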